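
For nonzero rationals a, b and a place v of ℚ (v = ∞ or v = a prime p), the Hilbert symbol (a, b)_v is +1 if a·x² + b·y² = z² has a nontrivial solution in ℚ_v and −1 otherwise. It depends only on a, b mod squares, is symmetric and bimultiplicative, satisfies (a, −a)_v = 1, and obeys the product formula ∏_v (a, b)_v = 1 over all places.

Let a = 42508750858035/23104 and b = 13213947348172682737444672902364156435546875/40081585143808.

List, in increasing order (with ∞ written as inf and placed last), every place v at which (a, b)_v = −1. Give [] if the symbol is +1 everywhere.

(a, b) ≡ (19635, 663) mod (ℚ^×)²; places V = {2, 3, 5, 7, 11, 13, 17, 19, 23, ∞}.
(a,b)_5: α=1, u≡3; β=10, v≡3 (mod 5); (3|5)=-1, (3|5)=-1; sign (−1)^0·-1^10·-1^1 = -1.
(a,b)_7: α=3, u≡6; β=10, v≡6 (mod 7); (6|7)=-1, (6|7)=-1; sign (−1)^0·-1^10·-1^3 = -1.
(a,b)_3: α=1, u≡2; β=3, v≡2 (mod 3); (2|3)=-1, (2|3)=-1; sign (−1)^1·-1^3·-1^1 = -1.
(a,b)_19: α=-2, u≡10; β=-6, v≡9 (mod 19); (10|19)=-1, (9|19)=+1; sign (−1)^0·-1^-6·+1^-2 = +1.
(a,b)_2: α=-6, β=-16; u≡3, v≡7 (mod 8); ε(u)ε(v)=1·1, αω(v)=-6·0, βω(u)=-16·1; sum ≡ 1  ⇒  -1.
(a,b)_17: α=5, u≡4; β=13, v≡10 (mod 17); (4|17)=+1, (10|17)=-1; sign (−1)^0·+1^13·-1^5 = -1.
(a,b)_23: α=2, u≡9; β=6, v≡5 (mod 23); (9|23)=+1, (5|23)=-1; sign (−1)^0·+1^6·-1^2 = +1.
(a,b)_13: α=0, u≡11; β=-1, v≡4 (mod 13); (11|13)=-1, (4|13)=+1; sign (−1)^0·-1^-1·+1^0 = -1.
(a,b)_11: α=1, u≡9; β=2, v≡9 (mod 11); (9|11)=+1, (9|11)=+1; sign (−1)^0·+1^2·+1^1 = +1.
(a,b)_∞: sgn(19635)=+, sgn(663)=+, so +1.
(19635, 663 / ℚ) ramifies at {2, 3, 5, 7, 13, 17}: a division algebra.

[2, 3, 5, 7, 13, 17]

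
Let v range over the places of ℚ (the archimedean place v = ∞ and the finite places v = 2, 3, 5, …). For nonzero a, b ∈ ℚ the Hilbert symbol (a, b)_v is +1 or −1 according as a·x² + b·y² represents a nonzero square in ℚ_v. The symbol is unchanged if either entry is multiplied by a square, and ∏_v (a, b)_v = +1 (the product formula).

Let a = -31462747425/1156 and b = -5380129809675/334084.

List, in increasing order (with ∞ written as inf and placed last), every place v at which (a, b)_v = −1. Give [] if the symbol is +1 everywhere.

(a, b) ≡ (-1073, -20387) mod (ℚ^×)²; places V = {2, 3, 5, 17, 19, 29, 37, ∞}.
(a,b)_19: α=4, u≡10; β=5, v≡13 (mod 19); (10|19)=-1, (13|19)=-1; sign (−1)^0·-1^5·-1^4 = -1.
(a,b)_2: α=-2, β=-2; u≡7, v≡5 (mod 8); ε(u)ε(v)=1·0, αω(v)=-2·1, βω(u)=-2·0; sum ≡ 0  ⇒  +1.
(a,b)_3: α=2, u≡1; β=4, v≡1 (mod 3); (1|3)=+1, (1|3)=+1; sign (−1)^0·+1^4·+1^2 = +1.
(a,b)_5: α=2, u≡3; β=2, v≡2 (mod 5); (3|5)=-1, (2|5)=-1; sign (−1)^0·-1^2·-1^2 = +1.
(a,b)_17: α=-2, u≡2; β=-4, v≡2 (mod 17); (2|17)=+1, (2|17)=+1; sign (−1)^0·+1^-4·+1^-2 = +1.
(a,b)_∞: sgn(-1073)=−, sgn(-20387)=−, so -1.
(a,b)_29: α=1, u≡12; β=1, v≡7 (mod 29); (12|29)=-1, (7|29)=+1; sign (−1)^0·-1^1·+1^1 = -1.
(a,b)_37: α=1, u≡31; β=1, v≡25 (mod 37); (31|37)=-1, (25|37)=+1; sign (−1)^0·-1^1·+1^1 = -1.
Ram(-1073, -20387) = {19, 29, 37, ∞}; no ℚ_19-point on the conic.

[19, 29, 37, inf]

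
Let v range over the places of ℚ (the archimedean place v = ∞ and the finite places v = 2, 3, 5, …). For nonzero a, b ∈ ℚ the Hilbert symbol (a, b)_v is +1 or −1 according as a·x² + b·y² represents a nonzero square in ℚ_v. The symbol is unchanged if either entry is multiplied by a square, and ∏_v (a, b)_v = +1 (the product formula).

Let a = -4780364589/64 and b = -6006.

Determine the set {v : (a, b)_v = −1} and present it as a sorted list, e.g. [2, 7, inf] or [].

[2, 3, 17, inf]

(a, b) ≡ (-1309, -6006) mod (ℚ^×)²; places V = {2, 3, 7, 11, 13, 17, ∞}.
(a,b)_13: α=2, u≡1; β=1, v≡6 (mod 13); (1|13)=+1, (6|13)=-1; sign (−1)^0·+1^1·-1^2 = +1.
(a,b)_7: α=5, u≡4; β=1, v≡3 (mod 7); (4|7)=+1, (3|7)=-1; sign (−1)^1·+1^1·-1^5 = +1.
(a,b)_11: α=1, u≡2; β=1, v≡4 (mod 11); (2|11)=-1, (4|11)=+1; sign (−1)^1·-1^1·+1^1 = +1.
(a,b)_∞: sgn(-1309)=−, sgn(-6006)=−, so -1.
(a,b)_3: α=2, u≡2; β=1, v≡2 (mod 3); (2|3)=-1, (2|3)=-1; sign (−1)^0·-1^1·-1^2 = -1.
(a,b)_17: α=1, u≡4; β=0, v≡12 (mod 17); (4|17)=+1, (12|17)=-1; sign (−1)^0·+1^0·-1^1 = -1.
(a,b)_2: α=-6, β=1; u≡3, v≡5 (mod 8); ε(u)ε(v)=1·0, αω(v)=-6·1, βω(u)=1·1; sum ≡ 1  ⇒  -1.
Ram(-1309, -6006) = {2, 3, 17, ∞}; no ℚ_2-point on the conic.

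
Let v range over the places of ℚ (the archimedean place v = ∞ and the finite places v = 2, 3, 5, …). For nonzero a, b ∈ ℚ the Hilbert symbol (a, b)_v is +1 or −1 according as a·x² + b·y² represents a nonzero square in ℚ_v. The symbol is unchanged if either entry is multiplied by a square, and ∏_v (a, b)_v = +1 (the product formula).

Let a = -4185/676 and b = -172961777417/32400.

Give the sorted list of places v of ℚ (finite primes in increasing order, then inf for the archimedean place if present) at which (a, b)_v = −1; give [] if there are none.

[2, 5, 17, 19, 41, inf]

(a, b) ≡ (-465, -3959657) mod (ℚ^×)²; places V = {2, 3, 5, 11, 13, 17, 19, 23, 31, 41, ∞}.
(a,b)_19: α=0, u≡3; β=3, v≡15 (mod 19); (3|19)=-1, (15|19)=-1; sign (−1)^0·-1^3·-1^0 = -1.
(a,b)_31: α=1, u≡7; β=0, v≡14 (mod 31); (7|31)=+1, (14|31)=+1; sign (−1)^0·+1^0·+1^1 = +1.
(a,b)_13: α=-2, u≡10; β=1, v≡10 (mod 13); (10|13)=+1, (10|13)=+1; sign (−1)^0·+1^1·+1^-2 = +1.
(a,b)_17: α=0, u≡5; β=1, v≡16 (mod 17); (5|17)=-1, (16|17)=+1; sign (−1)^0·-1^1·+1^0 = -1.
(a,b)_∞: sgn(-465)=−, sgn(-3959657)=−, so -1.
(a,b)_23: α=0, u≡18; β=1, v≡22 (mod 23); (18|23)=+1, (22|23)=-1; sign (−1)^0·+1^1·-1^0 = +1.
(a,b)_2: α=-2, β=-4; u≡7, v≡7 (mod 8); ε(u)ε(v)=1·1, αω(v)=-2·0, βω(u)=-4·0; sum ≡ 1  ⇒  -1.
(a,b)_3: α=3, u≡1; β=-4, v≡1 (mod 3); (1|3)=+1, (1|3)=+1; sign (−1)^0·+1^-4·+1^3 = +1.
(a,b)_11: α=0, u≡10; β=2, v≡8 (mod 11); (10|11)=-1, (8|11)=-1; sign (−1)^0·-1^2·-1^0 = +1.
(a,b)_41: α=0, u≡6; β=1, v≡14 (mod 41); (6|41)=-1, (14|41)=-1; sign (−1)^0·-1^1·-1^0 = -1.
(a,b)_5: α=1, u≡3; β=-2, v≡3 (mod 5); (3|5)=-1, (3|5)=-1; sign (−1)^0·-1^-2·-1^1 = -1.
|Ram(-465, -3959657)| = 6, even; anisotropic at {2, 5, 17, 19, 41, ∞}.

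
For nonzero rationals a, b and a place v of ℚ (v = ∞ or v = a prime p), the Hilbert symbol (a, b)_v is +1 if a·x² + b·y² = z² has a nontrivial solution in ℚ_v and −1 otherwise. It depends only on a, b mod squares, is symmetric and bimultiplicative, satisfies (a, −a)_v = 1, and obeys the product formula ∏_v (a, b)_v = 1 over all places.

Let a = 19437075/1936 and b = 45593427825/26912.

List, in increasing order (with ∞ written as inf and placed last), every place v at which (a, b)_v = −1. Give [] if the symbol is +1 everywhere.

(a, b) ≡ (1763, 2706) mod (ℚ^×)²; places V = {2, 3, 5, 7, 11, 29, 41, 43, ∞}.
(a,b)_2: α=-4, β=-5; u≡3, v≡1 (mod 8); ε(u)ε(v)=1·0, αω(v)=-4·0, βω(u)=-5·1; sum ≡ 1  ⇒  -1.
(a,b)_41: α=1, u≡31; β=1, v≡40 (mod 41); (31|41)=+1, (40|41)=+1; sign (−1)^0·+1^1·+1^1 = +1.
(a,b)_43: α=1, u≡9; β=2, v≡9 (mod 43); (9|43)=+1, (9|43)=+1; sign (−1)^0·+1^2·+1^1 = +1.
(a,b)_3: α=2, u≡2; β=7, v≡2 (mod 3); (2|3)=-1, (2|3)=-1; sign (−1)^0·-1^7·-1^2 = -1.
(a,b)_7: α=2, u≡5; β=0, v≡2 (mod 7); (5|7)=-1, (2|7)=+1; sign (−1)^0·-1^0·+1^2 = +1.
(a,b)_29: α=0, u≡25; β=-2, v≡23 (mod 29); (25|29)=+1, (23|29)=+1; sign (−1)^0·+1^-2·+1^0 = +1.
(a,b)_5: α=2, u≡3; β=2, v≡4 (mod 5); (3|5)=-1, (4|5)=+1; sign (−1)^0·-1^2·+1^2 = +1.
(a,b)_11: α=-2, u≡4; β=1, v≡3 (mod 11); (4|11)=+1, (3|11)=+1; sign (−1)^0·+1^1·+1^-2 = +1.
(a,b)_∞: sgn(1763)=+, sgn(2706)=+, so +1.
Ram(1763, 2706) = {2, 3}; no ℚ_2-point on the conic.

[2, 3]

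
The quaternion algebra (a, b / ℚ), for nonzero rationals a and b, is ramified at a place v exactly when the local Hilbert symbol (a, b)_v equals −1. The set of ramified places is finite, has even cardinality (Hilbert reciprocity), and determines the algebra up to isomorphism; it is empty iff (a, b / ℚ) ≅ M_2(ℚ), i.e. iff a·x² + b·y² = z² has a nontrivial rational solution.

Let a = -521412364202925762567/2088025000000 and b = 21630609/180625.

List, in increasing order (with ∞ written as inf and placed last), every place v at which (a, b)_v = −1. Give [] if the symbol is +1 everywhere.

(a, b) ≡ (-7, 1001) mod (ℚ^×)²; places V = {2, 3, 5, 7, 11, 13, 17, 19, ∞}.
(a,b)_11: α=2, u≡3; β=1, v≡3 (mod 11); (3|11)=+1, (3|11)=+1; sign (−1)^0·+1^1·+1^2 = +1.
(a,b)_19: α=2, u≡14; β=0, v≡14 (mod 19); (14|19)=-1, (14|19)=-1; sign (−1)^0·-1^0·-1^2 = +1.
(a,b)_17: α=-4, u≡10; β=-2, v≡1 (mod 17); (10|17)=-1, (1|17)=+1; sign (−1)^0·-1^-2·+1^-4 = +1.
(a,b)_2: α=-6, β=0; u≡1, v≡1 (mod 8); ε(u)ε(v)=0·0, αω(v)=-6·0, βω(u)=0·0; sum ≡ 0  ⇒  +1.
(a,b)_7: α=13, u≡3; β=5, v≡5 (mod 7); (3|7)=-1, (5|7)=-1; sign (−1)^1·-1^5·-1^13 = -1.
(a,b)_∞: sgn(-7)=−, sgn(1001)=+, so +1.
(a,b)_5: α=-8, u≡2; β=-4, v≡1 (mod 5); (2|5)=-1, (1|5)=+1; sign (−1)^0·-1^-4·+1^-8 = +1.
(a,b)_3: α=6, u≡2; β=2, v≡2 (mod 3); (2|3)=-1, (2|3)=-1; sign (−1)^0·-1^2·-1^6 = +1.
(a,b)_13: α=2, u≡8; β=1, v≡12 (mod 13); (8|13)=-1, (12|13)=+1; sign (−1)^0·-1^1·+1^2 = -1.
Ram(-7, 1001) = {7, 13}; no ℚ_7-point on the conic.

[7, 13]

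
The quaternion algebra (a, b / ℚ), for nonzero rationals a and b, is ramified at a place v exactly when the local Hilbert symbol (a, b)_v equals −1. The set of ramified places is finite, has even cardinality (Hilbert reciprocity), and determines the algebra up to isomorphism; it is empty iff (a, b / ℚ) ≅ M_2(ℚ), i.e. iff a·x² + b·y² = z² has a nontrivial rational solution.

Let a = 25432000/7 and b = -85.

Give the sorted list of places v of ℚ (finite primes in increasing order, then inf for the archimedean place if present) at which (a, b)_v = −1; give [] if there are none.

(a, b) ≡ (385, -85) mod (ℚ^×)²; places V = {2, 5, 7, 11, 17, ∞}.
(a,b)_17: α=2, u≡6; β=1, v≡12 (mod 17); (6|17)=-1, (12|17)=-1; sign (−1)^0·-1^1·-1^2 = -1.
(a,b)_5: α=3, u≡3; β=1, v≡3 (mod 5); (3|5)=-1, (3|5)=-1; sign (−1)^0·-1^1·-1^3 = +1.
(a,b)_11: α=1, u≡6; β=0, v≡3 (mod 11); (6|11)=-1, (3|11)=+1; sign (−1)^0·-1^0·+1^1 = +1.
(a,b)_∞: sgn(385)=+, sgn(-85)=−, so +1.
(a,b)_7: α=-1, u≡6; β=0, v≡6 (mod 7); (6|7)=-1, (6|7)=-1; sign (−1)^0·-1^0·-1^-1 = -1.
(a,b)_2: α=6, β=0; u≡1, v≡3 (mod 8); ε(u)ε(v)=0·1, αω(v)=6·1, βω(u)=0·0; sum ≡ 0  ⇒  +1.
Ram(385, -85) = {7, 17}; no ℚ_7-point on the conic.

[7, 17]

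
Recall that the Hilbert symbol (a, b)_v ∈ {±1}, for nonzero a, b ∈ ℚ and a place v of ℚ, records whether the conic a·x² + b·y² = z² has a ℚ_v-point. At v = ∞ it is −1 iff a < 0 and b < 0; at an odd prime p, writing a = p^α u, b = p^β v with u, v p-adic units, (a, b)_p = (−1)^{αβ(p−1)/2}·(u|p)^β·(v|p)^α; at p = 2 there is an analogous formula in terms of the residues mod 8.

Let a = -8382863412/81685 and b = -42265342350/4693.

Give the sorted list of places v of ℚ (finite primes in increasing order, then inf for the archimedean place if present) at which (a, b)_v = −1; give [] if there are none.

[5, 13, 17, inf]

(a, b) ≡ (-6545, -182) mod (ℚ^×)²; places V = {2, 3, 5, 7, 11, 13, 17, 19, 31, 37, 47, ∞}.
(a,b)_5: α=-1, u≡4; β=2, v≡2 (mod 5); (4|5)=+1, (2|5)=-1; sign (−1)^0·+1^2·-1^-1 = -1.
(a,b)_13: α=0, u≡2; β=-1, v≡12 (mod 13); (2|13)=-1, (12|13)=+1; sign (−1)^0·-1^-1·+1^0 = -1.
(a,b)_37: α=2, u≡3; β=2, v≡9 (mod 37); (3|37)=+1, (9|37)=+1; sign (−1)^0·+1^2·+1^2 = +1.
(a,b)_47: α=2, u≡41; β=0, v≡8 (mod 47); (41|47)=-1, (8|47)=+1; sign (−1)^0·-1^0·+1^2 = +1.
(a,b)_7: α=1, u≡3; β=1, v≡2 (mod 7); (3|7)=-1, (2|7)=+1; sign (−1)^1·-1^1·+1^1 = +1.
(a,b)_31: α=-2, u≡3; β=0, v≡25 (mod 31); (3|31)=-1, (25|31)=+1; sign (−1)^0·-1^0·+1^-2 = +1.
(a,b)_11: α=1, u≡10; β=2, v≡9 (mod 11); (10|11)=-1, (9|11)=+1; sign (−1)^0·-1^2·+1^1 = +1.
(a,b)_17: α=-1, u≡7; β=0, v≡3 (mod 17); (7|17)=-1, (3|17)=-1; sign (−1)^0·-1^0·-1^-1 = -1.
(a,b)_∞: sgn(-6545)=−, sgn(-182)=−, so -1.
(a,b)_19: α=0, u≡12; β=-2, v≡2 (mod 19); (12|19)=-1, (2|19)=-1; sign (−1)^0·-1^-2·-1^0 = +1.
(a,b)_3: α=2, u≡1; β=6, v≡1 (mod 3); (1|3)=+1, (1|3)=+1; sign (−1)^0·+1^6·+1^2 = +1.
(a,b)_2: α=2, β=1; u≡7, v≡5 (mod 8); ε(u)ε(v)=1·0, αω(v)=2·1, βω(u)=1·0; sum ≡ 0  ⇒  +1.
Ram(-6545, -182) = {5, 13, 17, ∞}; no ℚ_5-point on the conic.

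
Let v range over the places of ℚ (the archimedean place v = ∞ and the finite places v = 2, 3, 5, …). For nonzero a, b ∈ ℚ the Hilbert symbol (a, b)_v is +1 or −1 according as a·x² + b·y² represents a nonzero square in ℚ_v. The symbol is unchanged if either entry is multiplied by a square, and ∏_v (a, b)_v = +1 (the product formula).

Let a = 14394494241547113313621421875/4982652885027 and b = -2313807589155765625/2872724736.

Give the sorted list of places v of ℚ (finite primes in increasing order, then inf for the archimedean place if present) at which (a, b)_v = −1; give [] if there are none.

Mod squares: a ≡ 273, b ≡ -10101. Check v ∈ {∞, 2, 3, 5, 7, 13, 17, 19, 29, 37, 41, 43, 53}.
v=19: a=19^4·(≡16), b=19^4·(≡7) mod 19; (16|19)=+1, (7|19)=+1; (−1)^{4·4·9}·(+1)^4·(+1)^4 = +1.
v=37: a=37^2·(≡18), b=37^1·(≡17) mod 37; (18|37)=-1, (17|37)=-1; (−1)^{2·1·18}·(-1)^1·(-1)^2 = -1.
v=41: a=41^-2·(≡11), b=41^0·(≡34) mod 41; (11|41)=-1, (34|41)=-1; (−1)^{-2·0·20}·(-1)^0·(-1)^-2 = +1.
v=13: a=13^5·(≡2), b=13^1·(≡3) mod 13; (2|13)=-1, (3|13)=+1; (−1)^{5·1·6}·(-1)^1·(+1)^5 = -1.
v=7: a=7^1·(≡2), b=7^-1·(≡5) mod 7; (2|7)=+1, (5|7)=-1; (−1)^{1·-1·3}·(+1)^-1·(-1)^1 = +1.
v=5: a=5^6·(≡3), b=5^6·(≡1) mod 5; (3|5)=-1, (1|5)=+1; (−1)^{6·6·2}·(-1)^6·(+1)^6 = +1.
v=2: v_2(a)=0, v_2(b)=-8; units ≡ 1, 3 (mod 8); ε·ε+αω+βω = 0·1+0·1+-8·0 ≡ 0  ⇒  (a,b)_2 = +1.
v=∞: 273 > 0 and -10101 < 0  ⇒  (a,b)_∞ = +1.
v=17: a=17^-2·(≡16), b=17^-2·(≡14) mod 17; (16|17)=+1, (14|17)=-1; (−1)^{-2·-2·8}·(+1)^-2·(-1)^-2 = +1.
v=53: a=53^2·(≡48), b=53^2·(≡21) mod 53; (48|53)=-1, (21|53)=-1; (−1)^{2·2·26}·(-1)^2·(-1)^2 = +1.
v=3: a=3^-1·(≡1), b=3^-1·(≡2) mod 3; (1|3)=+1, (2|3)=-1; (−1)^{-1·-1·1}·(+1)^-1·(-1)^-1 = +1.
v=29: a=29^4·(≡18), b=29^2·(≡28) mod 29; (18|29)=-1, (28|29)=+1; (−1)^{4·2·14}·(-1)^2·(+1)^4 = +1.
v=43: a=43^-4·(≡15), b=43^-2·(≡35) mod 43; (15|43)=+1, (35|43)=+1; (−1)^{-4·-2·21}·(+1)^-2·(+1)^-4 = +1.
|Ram(273, -10101)| = 2, even; anisotropic at {13, 37}.

[13, 37]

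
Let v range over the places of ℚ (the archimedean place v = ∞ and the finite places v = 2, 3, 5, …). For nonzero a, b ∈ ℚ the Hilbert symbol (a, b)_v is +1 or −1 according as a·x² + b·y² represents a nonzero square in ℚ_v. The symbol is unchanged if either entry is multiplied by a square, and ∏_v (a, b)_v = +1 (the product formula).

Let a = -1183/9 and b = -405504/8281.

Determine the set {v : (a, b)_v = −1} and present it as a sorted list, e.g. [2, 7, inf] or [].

[7, inf]

Mod squares: a ≡ -7, b ≡ -11. Check v ∈ {∞, 2, 3, 7, 11, 13}.
v=3: a=3^-2·(≡2), b=3^2·(≡1) mod 3; (2|3)=-1, (1|3)=+1; (−1)^{-2·2·1}·(-1)^2·(+1)^-2 = +1.
v=13: a=13^2·(≡5), b=13^-2·(≡7) mod 13; (5|13)=-1, (7|13)=-1; (−1)^{2·-2·6}·(-1)^-2·(-1)^2 = +1.
v=7: a=7^1·(≡3), b=7^-2·(≡6) mod 7; (3|7)=-1, (6|7)=-1; (−1)^{1·-2·3}·(-1)^-2·(-1)^1 = -1.
v=∞: -7 < 0 and -11 < 0  ⇒  (a,b)_∞ = -1.
v=2: v_2(a)=0, v_2(b)=12; units ≡ 1, 5 (mod 8); ε·ε+αω+βω = 0·0+0·1+12·0 ≡ 0  ⇒  (a,b)_2 = +1.
v=11: a=11^0·(≡3), b=11^1·(≡7) mod 11; (3|11)=+1, (7|11)=-1; (−1)^{0·1·5}·(+1)^1·(-1)^0 = +1.
(-7, -11 / ℚ) ramifies at {7, ∞}: a division algebra.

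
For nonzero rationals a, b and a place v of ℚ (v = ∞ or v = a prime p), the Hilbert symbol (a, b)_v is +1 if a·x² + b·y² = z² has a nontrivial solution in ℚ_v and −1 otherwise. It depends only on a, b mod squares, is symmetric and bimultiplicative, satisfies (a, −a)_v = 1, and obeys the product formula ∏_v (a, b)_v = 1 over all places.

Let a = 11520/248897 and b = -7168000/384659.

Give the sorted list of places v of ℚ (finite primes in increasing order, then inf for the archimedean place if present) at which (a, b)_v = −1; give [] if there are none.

[2, 5, 11, 17]

(a, b) ≡ (85, -770) mod (ℚ^×)²; places V = {2, 3, 5, 7, 11, 17, ∞}.
(a,b)_5: α=1, u≡2; β=3, v≡4 (mod 5); (2|5)=-1, (4|5)=+1; sign (−1)^0·-1^3·+1^1 = -1.
(a,b)_7: α=0, u≡1; β=1, v≡1 (mod 7); (1|7)=+1, (1|7)=+1; sign (−1)^0·+1^1·+1^0 = +1.
(a,b)_11: α=-4, u≡6; β=-3, v≡6 (mod 11); (6|11)=-1, (6|11)=-1; sign (−1)^0·-1^-3·-1^-4 = -1.
(a,b)_∞: sgn(85)=+, sgn(-770)=−, so +1.
(a,b)_2: α=8, β=13; u≡5, v≡7 (mod 8); ε(u)ε(v)=0·1, αω(v)=8·0, βω(u)=13·1; sum ≡ 1  ⇒  -1.
(a,b)_3: α=2, u≡1; β=0, v≡1 (mod 3); (1|3)=+1, (1|3)=+1; sign (−1)^0·+1^0·+1^2 = +1.
(a,b)_17: α=-1, u≡7; β=-2, v≡10 (mod 17); (7|17)=-1, (10|17)=-1; sign (−1)^0·-1^-2·-1^-1 = -1.
(85, -770 / ℚ) ramifies at {2, 5, 11, 17}: a division algebra.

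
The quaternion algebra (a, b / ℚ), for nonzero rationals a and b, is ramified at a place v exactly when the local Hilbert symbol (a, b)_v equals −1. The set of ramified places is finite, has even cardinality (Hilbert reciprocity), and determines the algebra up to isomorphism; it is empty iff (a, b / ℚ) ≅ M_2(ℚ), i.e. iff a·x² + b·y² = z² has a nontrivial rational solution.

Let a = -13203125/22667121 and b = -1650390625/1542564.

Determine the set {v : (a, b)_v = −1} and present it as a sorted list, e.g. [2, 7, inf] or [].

[2, inf]

(a, b) ≡ (-5, -1) mod (ℚ^×)²; places V = {2, 3, 5, 13, 23, ∞}.
(a,b)_3: α=-4, u≡1; β=-6, v≡2 (mod 3); (1|3)=+1, (2|3)=-1; sign (−1)^0·+1^-6·-1^-4 = +1.
(a,b)_23: α=-4, u≡4; β=-2, v≡19 (mod 23); (4|23)=+1, (19|23)=-1; sign (−1)^0·+1^-2·-1^-4 = +1.
(a,b)_13: α=2, u≡2; β=2, v≡4 (mod 13); (2|13)=-1, (4|13)=+1; sign (−1)^0·-1^2·+1^2 = +1.
(a,b)_2: α=0, β=-2; u≡3, v≡7 (mod 8); ε(u)ε(v)=1·1, αω(v)=0·0, βω(u)=-2·1; sum ≡ 1  ⇒  -1.
(a,b)_5: α=7, u≡1; β=10, v≡4 (mod 5); (1|5)=+1, (4|5)=+1; sign (−1)^0·+1^10·+1^7 = +1.
(a,b)_∞: sgn(-5)=−, sgn(-1)=−, so -1.
(-5, -1 / ℚ) ramifies at {2, ∞}: a division algebra.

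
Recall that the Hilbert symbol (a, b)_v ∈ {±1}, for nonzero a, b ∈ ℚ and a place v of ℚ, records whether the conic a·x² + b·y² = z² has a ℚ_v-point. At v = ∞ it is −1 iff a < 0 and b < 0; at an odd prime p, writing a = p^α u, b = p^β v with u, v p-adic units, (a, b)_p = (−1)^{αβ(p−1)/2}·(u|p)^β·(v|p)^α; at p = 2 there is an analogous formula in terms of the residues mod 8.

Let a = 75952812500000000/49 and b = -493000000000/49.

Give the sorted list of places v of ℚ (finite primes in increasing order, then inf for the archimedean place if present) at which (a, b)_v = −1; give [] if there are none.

[2, 17]

(a, b) ≡ (5, -4930) mod (ℚ^×)²; places V = {2, 5, 7, 17, 29, ∞}.
(a,b)_29: α=2, u≡16; β=1, v≡5 (mod 29); (16|29)=+1, (5|29)=+1; sign (−1)^0·+1^1·+1^2 = +1.
(a,b)_7: α=-2, u≡5; β=-2, v≡3 (mod 7); (5|7)=-1, (3|7)=-1; sign (−1)^0·-1^-2·-1^-2 = +1.
(a,b)_2: α=8, β=9; u≡5, v≡7 (mod 8); ε(u)ε(v)=0·1, αω(v)=8·0, βω(u)=9·1; sum ≡ 1  ⇒  -1.
(a,b)_∞: sgn(5)=+, sgn(-4930)=−, so +1.
(a,b)_5: α=13, u≡1; β=9, v≡1 (mod 5); (1|5)=+1, (1|5)=+1; sign (−1)^0·+1^9·+1^13 = +1.
(a,b)_17: α=2, u≡5; β=1, v≡8 (mod 17); (5|17)=-1, (8|17)=+1; sign (−1)^0·-1^1·+1^2 = -1.
(5, -4930 / ℚ) ramifies at {2, 17}: a division algebra.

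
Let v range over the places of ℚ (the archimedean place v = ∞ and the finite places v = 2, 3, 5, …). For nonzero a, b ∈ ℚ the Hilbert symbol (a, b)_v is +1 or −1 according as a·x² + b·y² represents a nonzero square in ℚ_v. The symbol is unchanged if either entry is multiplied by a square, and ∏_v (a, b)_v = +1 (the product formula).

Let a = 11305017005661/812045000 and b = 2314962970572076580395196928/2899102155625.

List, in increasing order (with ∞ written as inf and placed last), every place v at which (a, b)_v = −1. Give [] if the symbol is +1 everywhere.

[2, 3, 29, 37]

Mod squares: a ≡ 2517258, b ≡ 2. Check v ∈ {∞, 2, 3, 5, 7, 13, 17, 23, 29, 31, 37}.
v=17: a=17^1·(≡1), b=17^0·(≡1) mod 17; (1|17)=+1, (1|17)=+1; (−1)^{1·0·8}·(+1)^0·(+1)^1 = +1.
v=23: a=23^1·(≡8), b=23^2·(≡18) mod 23; (8|23)=+1, (18|23)=+1; (−1)^{1·2·11}·(+1)^2·(+1)^1 = +1.
v=3: a=3^9·(≡1), b=3^10·(≡2) mod 3; (1|3)=+1, (2|3)=-1; (−1)^{9·10·1}·(+1)^10·(-1)^9 = -1.
v=∞: 2517258 > 0 and 2 > 0  ⇒  (a,b)_∞ = +1.
v=2: v_2(a)=-3, v_2(b)=9; units ≡ 5, 1 (mod 8); ε·ε+αω+βω = 0·0+-3·0+9·1 ≡ 1  ⇒  (a,b)_2 = -1.
v=29: a=29^1·(≡5), b=29^2·(≡3) mod 29; (5|29)=+1, (3|29)=-1; (−1)^{1·2·14}·(+1)^2·(-1)^1 = -1.
v=37: a=37^3·(≡28), b=37^8·(≡15) mod 37; (28|37)=+1, (15|37)=-1; (−1)^{3·8·18}·(+1)^8·(-1)^3 = -1.
v=31: a=31^-2·(≡24), b=31^-2·(≡4) mod 31; (24|31)=-1, (4|31)=+1; (−1)^{-2·-2·15}·(-1)^-2·(+1)^-2 = +1.
v=13: a=13^-2·(≡3), b=13^-6·(≡6) mod 13; (3|13)=+1, (6|13)=-1; (−1)^{-2·-6·6}·(+1)^-6·(-1)^-2 = +1.
v=5: a=5^-4·(≡3), b=5^-4·(≡2) mod 5; (3|5)=-1, (2|5)=-1; (−1)^{-4·-4·2}·(-1)^-4·(-1)^-4 = +1.
v=7: a=7^0·(≡2), b=7^2·(≡2) mod 7; (2|7)=+1, (2|7)=+1; (−1)^{0·2·3}·(+1)^2·(+1)^0 = +1.
Ram(2517258, 2) = {2, 3, 29, 37}; no ℚ_2-point on the conic.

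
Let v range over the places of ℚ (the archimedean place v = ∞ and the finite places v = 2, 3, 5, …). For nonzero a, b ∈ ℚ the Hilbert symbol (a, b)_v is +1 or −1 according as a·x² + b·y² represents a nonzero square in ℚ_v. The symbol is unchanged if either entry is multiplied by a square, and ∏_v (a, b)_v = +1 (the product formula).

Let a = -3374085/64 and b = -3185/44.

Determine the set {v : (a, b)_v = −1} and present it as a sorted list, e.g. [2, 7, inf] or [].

[3, inf]

(a, b) ≡ (-165, -715) mod (ℚ^×)²; places V = {2, 3, 5, 7, 11, 13, ∞}.
(a,b)_5: α=1, u≡2; β=1, v≡2 (mod 5); (2|5)=-1, (2|5)=-1; sign (−1)^0·-1^1·-1^1 = +1.
(a,b)_11: α=3, u≡8; β=-1, v≡4 (mod 11); (8|11)=-1, (4|11)=+1; sign (−1)^1·-1^-1·+1^3 = +1.
(a,b)_7: α=0, u≡6; β=2, v≡6 (mod 7); (6|7)=-1, (6|7)=-1; sign (−1)^0·-1^2·-1^0 = +1.
(a,b)_2: α=-6, β=-2; u≡3, v≡5 (mod 8); ε(u)ε(v)=1·0, αω(v)=-6·1, βω(u)=-2·1; sum ≡ 0  ⇒  +1.
(a,b)_∞: sgn(-165)=−, sgn(-715)=−, so -1.
(a,b)_3: α=1, u≡2; β=0, v≡2 (mod 3); (2|3)=-1, (2|3)=-1; sign (−1)^0·-1^0·-1^1 = -1.
(a,b)_13: α=2, u≡10; β=1, v≡3 (mod 13); (10|13)=+1, (3|13)=+1; sign (−1)^0·+1^1·+1^2 = +1.
|Ram(-165, -715)| = 2, even; anisotropic at {3, ∞}.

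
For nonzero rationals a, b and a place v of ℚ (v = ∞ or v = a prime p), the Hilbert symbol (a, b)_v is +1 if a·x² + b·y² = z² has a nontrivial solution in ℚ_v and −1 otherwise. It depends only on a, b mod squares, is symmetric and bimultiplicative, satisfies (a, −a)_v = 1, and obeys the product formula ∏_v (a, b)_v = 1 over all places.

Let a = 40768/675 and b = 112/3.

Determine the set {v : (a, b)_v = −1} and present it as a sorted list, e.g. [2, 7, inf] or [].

[3, 13]

(a, b) ≡ (39, 21) mod (ℚ^×)²; places V = {2, 3, 5, 7, 13, ∞}.
(a,b)_7: α=2, u≡2; β=1, v≡3 (mod 7); (2|7)=+1, (3|7)=-1; sign (−1)^0·+1^1·-1^2 = +1.
(a,b)_5: α=-2, u≡4; β=0, v≡4 (mod 5); (4|5)=+1, (4|5)=+1; sign (−1)^0·+1^0·+1^-2 = +1.
(a,b)_3: α=-3, u≡1; β=-1, v≡1 (mod 3); (1|3)=+1, (1|3)=+1; sign (−1)^1·+1^-1·+1^-3 = -1.
(a,b)_13: α=1, u≡10; β=0, v≡7 (mod 13); (10|13)=+1, (7|13)=-1; sign (−1)^0·+1^0·-1^1 = -1.
(a,b)_2: α=6, β=4; u≡7, v≡5 (mod 8); ε(u)ε(v)=1·0, αω(v)=6·1, βω(u)=4·0; sum ≡ 0  ⇒  +1.
(a,b)_∞: sgn(39)=+, sgn(21)=+, so +1.
|Ram(39, 21)| = 2, even; anisotropic at {3, 13}.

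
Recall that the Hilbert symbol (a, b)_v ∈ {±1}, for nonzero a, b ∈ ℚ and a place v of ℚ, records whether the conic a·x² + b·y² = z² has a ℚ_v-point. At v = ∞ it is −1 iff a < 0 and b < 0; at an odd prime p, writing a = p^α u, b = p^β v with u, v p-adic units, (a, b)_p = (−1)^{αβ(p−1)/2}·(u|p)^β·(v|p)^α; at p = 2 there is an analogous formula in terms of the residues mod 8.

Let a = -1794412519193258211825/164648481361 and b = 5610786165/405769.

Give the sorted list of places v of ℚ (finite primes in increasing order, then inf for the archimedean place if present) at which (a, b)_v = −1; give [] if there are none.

(a, b) ≡ (-57, 285) mod (ℚ^×)²; places V = {2, 3, 5, 7, 13, 17, 19, 29, ∞}.
(a,b)_19: α=3, u≡9; β=1, v≡15 (mod 19); (9|19)=+1, (15|19)=-1; sign (−1)^1·+1^1·-1^3 = +1.
(a,b)_2: α=0, β=0; u≡7, v≡5 (mod 8); ε(u)ε(v)=1·0, αω(v)=0·1, βω(u)=0·0; sum ≡ 0  ⇒  +1.
(a,b)_7: α=-8, u≡3; β=-4, v≡5 (mod 7); (3|7)=-1, (5|7)=-1; sign (−1)^0·-1^-4·-1^-8 = +1.
(a,b)_∞: sgn(-57)=−, sgn(285)=+, so +1.
(a,b)_5: α=2, u≡2; β=1, v≡2 (mod 5); (2|5)=-1, (2|5)=-1; sign (−1)^0·-1^1·-1^2 = -1.
(a,b)_17: α=4, u≡10; β=2, v≡2 (mod 17); (10|17)=-1, (2|17)=+1; sign (−1)^0·-1^2·+1^4 = +1.
(a,b)_29: α=4, u≡1; β=2, v≡28 (mod 29); (1|29)=+1, (28|29)=+1; sign (−1)^0·+1^2·+1^4 = +1.
(a,b)_13: α=-4, u≡11; β=-2, v≡4 (mod 13); (11|13)=-1, (4|13)=+1; sign (−1)^0·-1^-2·+1^-4 = +1.
(a,b)_3: α=11, u≡2; β=5, v≡2 (mod 3); (2|3)=-1, (2|3)=-1; sign (−1)^1·-1^5·-1^11 = -1.
|Ram(-57, 285)| = 2, even; anisotropic at {3, 5}.

[3, 5]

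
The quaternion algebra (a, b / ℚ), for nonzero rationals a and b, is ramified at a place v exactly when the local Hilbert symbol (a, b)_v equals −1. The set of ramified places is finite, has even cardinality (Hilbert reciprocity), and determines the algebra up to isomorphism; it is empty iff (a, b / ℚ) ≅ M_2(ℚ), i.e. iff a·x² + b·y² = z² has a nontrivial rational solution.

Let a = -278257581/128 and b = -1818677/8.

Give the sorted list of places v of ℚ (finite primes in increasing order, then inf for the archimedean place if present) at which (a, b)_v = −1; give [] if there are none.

[2, 17, 29, inf]

Mod squares: a ≡ -213962, b ≡ -12586. Check v ∈ {∞, 2, 3, 7, 17, 29, 31}.
v=17: a=17^3·(≡14), b=17^2·(≡6) mod 17; (14|17)=-1, (6|17)=-1; (−1)^{3·2·8}·(-1)^2·(-1)^3 = -1.
v=29: a=29^1·(≡19), b=29^1·(≡9) mod 29; (19|29)=-1, (9|29)=+1; (−1)^{1·1·14}·(-1)^1·(+1)^1 = -1.
v=31: a=31^1·(≡23), b=31^1·(≡2) mod 31; (23|31)=-1, (2|31)=+1; (−1)^{1·1·15}·(-1)^1·(+1)^1 = +1.
v=3: a=3^2·(≡1), b=3^0·(≡2) mod 3; (1|3)=+1, (2|3)=-1; (−1)^{2·0·1}·(+1)^0·(-1)^2 = +1.
v=7: a=7^1·(≡3), b=7^1·(≡1) mod 7; (3|7)=-1, (1|7)=+1; (−1)^{1·1·3}·(-1)^1·(+1)^1 = +1.
v=∞: -213962 < 0 and -12586 < 0  ⇒  (a,b)_∞ = -1.
v=2: v_2(a)=-7, v_2(b)=-3; units ≡ 3, 3 (mod 8); ε·ε+αω+βω = 1·1+-7·1+-3·1 ≡ 1  ⇒  (a,b)_2 = -1.
Ram(-213962, -12586) = {2, 17, 29, ∞}; no ℚ_2-point on the conic.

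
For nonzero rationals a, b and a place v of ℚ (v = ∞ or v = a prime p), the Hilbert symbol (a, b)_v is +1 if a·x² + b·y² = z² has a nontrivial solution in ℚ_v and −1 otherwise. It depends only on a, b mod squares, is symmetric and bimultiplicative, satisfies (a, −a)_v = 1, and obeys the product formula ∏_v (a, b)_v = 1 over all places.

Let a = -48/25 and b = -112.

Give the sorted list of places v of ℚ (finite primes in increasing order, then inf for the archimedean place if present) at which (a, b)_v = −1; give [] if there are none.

[3, inf]

(a, b) ≡ (-3, -7) mod (ℚ^×)²; places V = {2, 3, 5, 7, ∞}.
(a,b)_∞: sgn(-3)=−, sgn(-7)=−, so -1.
(a,b)_7: α=0, u≡2; β=1, v≡5 (mod 7); (2|7)=+1, (5|7)=-1; sign (−1)^0·+1^1·-1^0 = +1.
(a,b)_3: α=1, u≡2; β=0, v≡2 (mod 3); (2|3)=-1, (2|3)=-1; sign (−1)^0·-1^0·-1^1 = -1.
(a,b)_5: α=-2, u≡2; β=0, v≡3 (mod 5); (2|5)=-1, (3|5)=-1; sign (−1)^0·-1^0·-1^-2 = +1.
(a,b)_2: α=4, β=4; u≡5, v≡1 (mod 8); ε(u)ε(v)=0·0, αω(v)=4·0, βω(u)=4·1; sum ≡ 0  ⇒  +1.
(-3, -7 / ℚ) ramifies at {3, ∞}: a division algebra.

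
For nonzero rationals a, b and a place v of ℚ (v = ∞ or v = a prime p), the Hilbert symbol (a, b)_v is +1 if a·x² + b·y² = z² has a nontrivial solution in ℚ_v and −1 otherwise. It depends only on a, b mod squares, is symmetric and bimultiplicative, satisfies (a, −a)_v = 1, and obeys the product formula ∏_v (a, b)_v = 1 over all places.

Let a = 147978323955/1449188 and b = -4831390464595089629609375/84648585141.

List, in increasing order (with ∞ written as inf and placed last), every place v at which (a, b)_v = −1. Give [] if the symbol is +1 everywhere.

[3, 5, 7, 13]

Mod squares: a ≡ 435435, b ≡ -13195. Check v ∈ {∞, 2, 3, 5, 7, 11, 13, 23, 29, 31}.
v=5: a=5^1·(≡2), b=5^7·(≡1) mod 5; (2|5)=-1, (1|5)=+1; (−1)^{1·7·2}·(-1)^7·(+1)^1 = -1.
v=∞: 435435 > 0 and -13195 < 0  ⇒  (a,b)_∞ = +1.
v=29: a=29^-1·(≡6), b=29^-3·(≡16) mod 29; (6|29)=+1, (16|29)=+1; (−1)^{-1·-3·14}·(+1)^-3·(+1)^-1 = +1.
v=23: a=23^0·(≡17), b=23^-2·(≡14) mod 23; (17|23)=-1, (14|23)=-1; (−1)^{0·-2·11}·(-1)^-2·(-1)^0 = +1.
v=7: a=7^7·(≡5), b=7^17·(≡3) mod 7; (5|7)=-1, (3|7)=-1; (−1)^{7·17·3}·(-1)^17·(-1)^7 = -1.
v=3: a=3^3·(≡2), b=3^-8·(≡2) mod 3; (2|3)=-1, (2|3)=-1; (−1)^{3·-8·1}·(-1)^-8·(-1)^3 = -1.
v=31: a=31^-2·(≡25), b=31^0·(≡15) mod 31; (25|31)=+1, (15|31)=-1; (−1)^{-2·0·15}·(+1)^0·(-1)^-2 = +1.
v=13: a=13^-1·(≡7), b=13^3·(≡4) mod 13; (7|13)=-1, (4|13)=+1; (−1)^{-1·3·6}·(-1)^3·(+1)^-1 = -1.
v=11: a=11^3·(≡10), b=11^2·(≡1) mod 11; (10|11)=-1, (1|11)=+1; (−1)^{3·2·5}·(-1)^2·(+1)^3 = +1.
v=2: v_2(a)=-2, v_2(b)=0; units ≡ 3, 5 (mod 8); ε·ε+αω+βω = 1·0+-2·1+0·1 ≡ 0  ⇒  (a,b)_2 = +1.
Ram(435435, -13195) = {3, 5, 7, 13}; no ℚ_3-point on the conic.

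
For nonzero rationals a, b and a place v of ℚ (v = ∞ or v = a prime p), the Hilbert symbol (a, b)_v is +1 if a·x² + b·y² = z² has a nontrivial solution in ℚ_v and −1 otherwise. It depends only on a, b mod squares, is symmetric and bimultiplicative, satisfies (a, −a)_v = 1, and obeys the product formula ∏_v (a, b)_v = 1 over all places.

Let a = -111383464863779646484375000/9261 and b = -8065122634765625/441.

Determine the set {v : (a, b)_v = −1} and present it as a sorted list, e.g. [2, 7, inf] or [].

[5, 7, 13, 17, 23, inf]

(a, b) ≡ (-12558, -230945) mod (ℚ^×)²; places V = {2, 3, 5, 7, 11, 13, 17, 19, 23, ∞}.
(a,b)_3: α=-3, u≡2; β=-2, v≡1 (mod 3); (2|3)=-1, (1|3)=+1; sign (−1)^0·-1^-2·+1^-3 = +1.
(a,b)_17: α=2, u≡5; β=1, v≡4 (mod 17); (5|17)=-1, (4|17)=+1; sign (−1)^0·-1^1·+1^2 = -1.
(a,b)_2: α=3, β=0; u≡1, v≡7 (mod 8); ε(u)ε(v)=0·1, αω(v)=3·0, βω(u)=0·0; sum ≡ 0  ⇒  +1.
(a,b)_19: α=2, u≡7; β=1, v≡11 (mod 19); (7|19)=+1, (11|19)=+1; sign (−1)^0·+1^1·+1^2 = +1.
(a,b)_7: α=-3, u≡5; β=-2, v≡6 (mod 7); (5|7)=-1, (6|7)=-1; sign (−1)^0·-1^-2·-1^-3 = -1.
(a,b)_5: α=12, u≡3; β=9, v≡1 (mod 5); (3|5)=-1, (1|5)=+1; sign (−1)^0·-1^9·+1^12 = -1.
(a,b)_13: α=5, u≡10; β=3, v≡11 (mod 13); (10|13)=+1, (11|13)=-1; sign (−1)^0·+1^3·-1^5 = -1.
(a,b)_23: α=3, u≡18; β=2, v≡5 (mod 23); (18|23)=+1, (5|23)=-1; sign (−1)^0·+1^2·-1^3 = -1.
(a,b)_11: α=2, u≡1; β=1, v≡9 (mod 11); (1|11)=+1, (9|11)=+1; sign (−1)^0·+1^1·+1^2 = +1.
(a,b)_∞: sgn(-12558)=−, sgn(-230945)=−, so -1.
(-12558, -230945 / ℚ) ramifies at {5, 7, 13, 17, 23, ∞}: a division algebra.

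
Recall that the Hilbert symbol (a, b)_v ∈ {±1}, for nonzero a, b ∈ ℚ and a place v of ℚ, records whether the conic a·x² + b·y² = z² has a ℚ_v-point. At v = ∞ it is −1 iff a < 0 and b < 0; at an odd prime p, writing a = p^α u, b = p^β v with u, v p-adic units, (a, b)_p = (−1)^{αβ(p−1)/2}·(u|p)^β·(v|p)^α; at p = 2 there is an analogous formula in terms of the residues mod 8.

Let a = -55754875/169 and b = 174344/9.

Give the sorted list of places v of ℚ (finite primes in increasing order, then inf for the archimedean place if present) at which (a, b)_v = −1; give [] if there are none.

(a, b) ≡ (-2230195, 43586) mod (ℚ^×)²; places V = {2, 3, 5, 11, 13, 19, 23, 31, 37, 41, 43, ∞}.
(a,b)_3: α=0, u≡2; β=-2, v≡2 (mod 3); (2|3)=-1, (2|3)=-1; sign (−1)^0·-1^-2·-1^0 = +1.
(a,b)_19: α=0, u≡1; β=1, v≡2 (mod 19); (1|19)=+1, (2|19)=-1; sign (−1)^0·+1^1·-1^0 = +1.
(a,b)_∞: sgn(-2230195)=−, sgn(43586)=+, so +1.
(a,b)_13: α=-2, u≡6; β=0, v≡3 (mod 13); (6|13)=-1, (3|13)=+1; sign (−1)^0·-1^0·+1^-2 = +1.
(a,b)_43: α=1, u≡1; β=0, v≡12 (mod 43); (1|43)=+1, (12|43)=-1; sign (−1)^0·+1^0·-1^1 = -1.
(a,b)_2: α=0, β=3; u≡5, v≡1 (mod 8); ε(u)ε(v)=0·0, αω(v)=0·0, βω(u)=3·1; sum ≡ 1  ⇒  -1.
(a,b)_37: α=0, u≡22; β=1, v≡22 (mod 37); (22|37)=-1, (22|37)=-1; sign (−1)^0·-1^1·-1^0 = -1.
(a,b)_11: α=1, u≡8; β=0, v≡3 (mod 11); (8|11)=-1, (3|11)=+1; sign (−1)^0·-1^0·+1^1 = +1.
(a,b)_5: α=3, u≡4; β=0, v≡1 (mod 5); (4|5)=+1, (1|5)=+1; sign (−1)^0·+1^0·+1^3 = +1.
(a,b)_41: α=1, u≡19; β=0, v≡15 (mod 41); (19|41)=-1, (15|41)=-1; sign (−1)^0·-1^0·-1^1 = -1.
(a,b)_23: α=1, u≡18; β=0, v≡3 (mod 23); (18|23)=+1, (3|23)=+1; sign (−1)^0·+1^0·+1^1 = +1.
(a,b)_31: α=0, u≡28; β=1, v≡29 (mod 31); (28|31)=+1, (29|31)=-1; sign (−1)^0·+1^1·-1^0 = +1.
|Ram(-2230195, 43586)| = 4, even; anisotropic at {2, 37, 41, 43}.

[2, 37, 41, 43]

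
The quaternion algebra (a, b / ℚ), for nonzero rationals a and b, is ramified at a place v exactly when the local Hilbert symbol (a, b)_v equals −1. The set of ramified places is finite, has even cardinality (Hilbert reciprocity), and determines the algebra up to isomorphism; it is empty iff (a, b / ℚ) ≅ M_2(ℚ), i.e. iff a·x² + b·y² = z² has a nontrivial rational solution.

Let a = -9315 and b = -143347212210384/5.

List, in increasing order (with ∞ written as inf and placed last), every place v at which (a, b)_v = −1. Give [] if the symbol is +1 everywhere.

Mod squares: a ≡ -115, b ≡ -25592905. Check v ∈ {∞, 2, 3, 5, 7, 13, 17, 19, 23, 53}.
v=3: a=3^4·(≡2), b=3^6·(≡2) mod 3; (2|3)=-1, (2|3)=-1; (−1)^{4·6·1}·(-1)^6·(-1)^4 = +1.
v=7: a=7^0·(≡2), b=7^4·(≡6) mod 7; (2|7)=+1, (6|7)=-1; (−1)^{0·4·3}·(+1)^4·(-1)^0 = +1.
v=17: a=17^0·(≡1), b=17^1·(≡4) mod 17; (1|17)=+1, (4|17)=+1; (−1)^{0·1·8}·(+1)^1·(+1)^0 = +1.
v=5: a=5^1·(≡2), b=5^-1·(≡1) mod 5; (2|5)=-1, (1|5)=+1; (−1)^{1·-1·2}·(-1)^-1·(+1)^1 = -1.
v=∞: -115 < 0 and -25592905 < 0  ⇒  (a,b)_∞ = -1.
v=13: a=13^0·(≡6), b=13^1·(≡4) mod 13; (6|13)=-1, (4|13)=+1; (−1)^{0·1·6}·(-1)^1·(+1)^0 = -1.
v=53: a=53^0·(≡13), b=53^1·(≡50) mod 53; (13|53)=+1, (50|53)=-1; (−1)^{0·1·26}·(+1)^1·(-1)^0 = +1.
v=23: a=23^1·(≡9), b=23^1·(≡10) mod 23; (9|23)=+1, (10|23)=-1; (−1)^{1·1·11}·(+1)^1·(-1)^1 = +1.
v=2: v_2(a)=0, v_2(b)=4; units ≡ 5, 7 (mod 8); ε·ε+αω+βω = 0·1+0·0+4·1 ≡ 0  ⇒  (a,b)_2 = +1.
v=19: a=19^0·(≡14), b=19^1·(≡2) mod 19; (14|19)=-1, (2|19)=-1; (−1)^{0·1·9}·(-1)^1·(-1)^0 = -1.
|Ram(-115, -25592905)| = 4, even; anisotropic at {5, 13, 19, ∞}.

[5, 13, 19, inf]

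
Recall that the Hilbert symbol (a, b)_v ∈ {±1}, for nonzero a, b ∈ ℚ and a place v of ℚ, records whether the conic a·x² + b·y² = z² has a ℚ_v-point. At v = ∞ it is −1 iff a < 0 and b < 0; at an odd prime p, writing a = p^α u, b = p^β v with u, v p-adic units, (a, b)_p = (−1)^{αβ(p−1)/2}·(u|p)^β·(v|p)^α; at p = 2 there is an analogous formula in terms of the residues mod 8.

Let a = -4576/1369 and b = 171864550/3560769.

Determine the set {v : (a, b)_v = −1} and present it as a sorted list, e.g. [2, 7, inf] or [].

[2, 11]

Mod squares: a ≡ -286, b ≡ 22. Check v ∈ {∞, 2, 3, 5, 11, 13, 17, 37, 43}.
v=43: a=43^0·(≡21), b=43^2·(≡20) mod 43; (21|43)=+1, (20|43)=-1; (−1)^{0·2·21}·(+1)^2·(-1)^0 = +1.
v=5: a=5^0·(≡1), b=5^2·(≡3) mod 5; (1|5)=+1, (3|5)=-1; (−1)^{0·2·2}·(+1)^2·(-1)^0 = +1.
v=3: a=3^0·(≡2), b=3^-2·(≡1) mod 3; (2|3)=-1, (1|3)=+1; (−1)^{0·-2·1}·(-1)^-2·(+1)^0 = +1.
v=17: a=17^0·(≡11), b=17^-2·(≡11) mod 17; (11|17)=-1, (11|17)=-1; (−1)^{0·-2·8}·(-1)^-2·(-1)^0 = +1.
v=13: a=13^1·(≡3), b=13^2·(≡3) mod 13; (3|13)=+1, (3|13)=+1; (−1)^{1·2·6}·(+1)^2·(+1)^1 = +1.
v=2: v_2(a)=5, v_2(b)=1; units ≡ 1, 3 (mod 8); ε·ε+αω+βω = 0·1+5·1+1·0 ≡ 1  ⇒  (a,b)_2 = -1.
v=∞: -286 < 0 and 22 > 0  ⇒  (a,b)_∞ = +1.
v=37: a=37^-2·(≡12), b=37^-2·(≡23) mod 37; (12|37)=+1, (23|37)=-1; (−1)^{-2·-2·18}·(+1)^-2·(-1)^-2 = +1.
v=11: a=11^1·(≡7), b=11^1·(≡8) mod 11; (7|11)=-1, (8|11)=-1; (−1)^{1·1·5}·(-1)^1·(-1)^1 = -1.
(-286, 22 / ℚ) ramifies at {2, 11}: a division algebra.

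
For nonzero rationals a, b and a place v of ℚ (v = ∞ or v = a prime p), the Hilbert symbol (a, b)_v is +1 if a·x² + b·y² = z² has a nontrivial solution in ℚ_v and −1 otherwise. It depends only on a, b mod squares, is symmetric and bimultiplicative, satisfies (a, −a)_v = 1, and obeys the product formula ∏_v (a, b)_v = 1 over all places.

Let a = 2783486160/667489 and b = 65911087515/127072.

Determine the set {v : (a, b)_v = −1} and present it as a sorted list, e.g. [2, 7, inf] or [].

Mod squares: a ≡ 1365, b ≡ 72930. Check v ∈ {∞, 2, 3, 5, 7, 11, 13, 17, 19, 43}.
v=∞: 1365 > 0 and 72930 > 0  ⇒  (a,b)_∞ = +1.
v=11: a=11^0·(≡9), b=11^-1·(≡10) mod 11; (9|11)=+1, (10|11)=-1; (−1)^{0·-1·5}·(+1)^-1·(-1)^0 = +1.
v=43: a=43^-2·(≡26), b=43^0·(≡29) mod 43; (26|43)=-1, (29|43)=-1; (−1)^{-2·0·21}·(-1)^0·(-1)^-2 = +1.
v=19: a=19^-2·(≡5), b=19^-2·(≡2) mod 19; (5|19)=+1, (2|19)=-1; (−1)^{-2·-2·9}·(+1)^-2·(-1)^-2 = +1.
v=7: a=7^3·(≡5), b=7^6·(≡4) mod 7; (5|7)=-1, (4|7)=+1; (−1)^{3·6·3}·(-1)^6·(+1)^3 = +1.
v=2: v_2(a)=4, v_2(b)=-5; units ≡ 5, 1 (mod 8); ε·ε+αω+βω = 0·0+4·0+-5·1 ≡ 1  ⇒  (a,b)_2 = -1.
v=17: a=17^2·(≡5), b=17^1·(≡7) mod 17; (5|17)=-1, (7|17)=-1; (−1)^{2·1·8}·(-1)^1·(-1)^2 = -1.
v=13: a=13^1·(≡1), b=13^3·(≡7) mod 13; (1|13)=+1, (7|13)=-1; (−1)^{1·3·6}·(+1)^3·(-1)^1 = -1.
v=3: a=3^3·(≡2), b=3^1·(≡1) mod 3; (2|3)=-1, (1|3)=+1; (−1)^{3·1·1}·(-1)^1·(+1)^3 = +1.
v=5: a=5^1·(≡3), b=5^1·(≡4) mod 5; (3|5)=-1, (4|5)=+1; (−1)^{1·1·2}·(-1)^1·(+1)^1 = -1.
Ram(1365, 72930) = {2, 5, 13, 17}; no ℚ_2-point on the conic.

[2, 5, 13, 17]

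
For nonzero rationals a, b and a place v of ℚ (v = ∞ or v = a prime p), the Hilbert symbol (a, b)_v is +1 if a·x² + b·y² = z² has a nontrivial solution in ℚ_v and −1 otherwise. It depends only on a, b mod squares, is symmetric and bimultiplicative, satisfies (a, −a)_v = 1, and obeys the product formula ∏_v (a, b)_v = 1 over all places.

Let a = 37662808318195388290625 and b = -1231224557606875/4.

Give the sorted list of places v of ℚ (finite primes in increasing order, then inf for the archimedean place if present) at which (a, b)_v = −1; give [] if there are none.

[13, 31]

(a, b) ≡ (1609985, -19) mod (ℚ^×)²; places V = {2, 5, 13, 17, 19, 31, 47, ∞}.
(a,b)_∞: sgn(1609985)=+, sgn(-19)=−, so +1.
(a,b)_2: α=0, β=-2; u≡1, v≡5 (mod 8); ε(u)ε(v)=0·0, αω(v)=0·1, βω(u)=-2·0; sum ≡ 0  ⇒  +1.
(a,b)_13: α=3, u≡2; β=2, v≡2 (mod 13); (2|13)=-1, (2|13)=-1; sign (−1)^0·-1^2·-1^3 = -1.
(a,b)_5: α=5, u≡3; β=4, v≡1 (mod 5); (3|5)=-1, (1|5)=+1; sign (−1)^0·-1^4·+1^5 = +1.
(a,b)_47: α=3, u≡5; β=2, v≡14 (mod 47); (5|47)=-1, (14|47)=+1; sign (−1)^0·-1^2·+1^3 = +1.
(a,b)_31: α=3, u≡1; β=2, v≡29 (mod 31); (1|31)=+1, (29|31)=-1; sign (−1)^0·+1^2·-1^3 = -1.
(a,b)_17: α=3, u≡16; β=2, v≡1 (mod 17); (16|17)=+1, (1|17)=+1; sign (−1)^0·+1^2·+1^3 = +1.
(a,b)_19: α=2, u≡6; β=1, v≡8 (mod 19); (6|19)=+1, (8|19)=-1; sign (−1)^0·+1^1·-1^2 = +1.
(1609985, -19 / ℚ) ramifies at {13, 31}: a division algebra.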